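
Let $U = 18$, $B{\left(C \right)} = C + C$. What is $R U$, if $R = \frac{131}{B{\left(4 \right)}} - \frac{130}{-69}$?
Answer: $\frac{30237}{92} \approx 328.66$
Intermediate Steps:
$B{\left(C \right)} = 2 C$
$R = \frac{10079}{552}$ ($R = \frac{131}{2 \cdot 4} - \frac{130}{-69} = \frac{131}{8} - - \frac{130}{69} = 131 \cdot \frac{1}{8} + \frac{130}{69} = \frac{131}{8} + \frac{130}{69} = \frac{10079}{552} \approx 18.259$)
$R U = \frac{10079}{552} \cdot 18 = \frac{30237}{92}$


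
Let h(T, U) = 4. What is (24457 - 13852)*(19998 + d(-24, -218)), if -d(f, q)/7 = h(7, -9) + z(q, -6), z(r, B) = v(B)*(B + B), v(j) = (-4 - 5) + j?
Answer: 198419550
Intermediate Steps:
v(j) = -9 + j
z(r, B) = 2*B*(-9 + B) (z(r, B) = (-9 + B)*(B + B) = (-9 + B)*(2*B) = 2*B*(-9 + B))
d(f, q) = -1288 (d(f, q) = -7*(4 + 2*(-6)*(-9 - 6)) = -7*(4 + 2*(-6)*(-15)) = -7*(4 + 180) = -7*184 = -1288)
(24457 - 13852)*(19998 + d(-24, -218)) = (24457 - 13852)*(19998 - 1288) = 10605*18710 = 198419550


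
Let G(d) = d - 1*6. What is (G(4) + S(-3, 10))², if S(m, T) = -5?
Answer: 49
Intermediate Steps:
G(d) = -6 + d (G(d) = d - 6 = -6 + d)
(G(4) + S(-3, 10))² = ((-6 + 4) - 5)² = (-2 - 5)² = (-7)² = 49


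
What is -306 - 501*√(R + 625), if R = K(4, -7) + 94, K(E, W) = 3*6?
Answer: -306 - 501*√737 ≈ -13907.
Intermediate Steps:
K(E, W) = 18
R = 112 (R = 18 + 94 = 112)
-306 - 501*√(R + 625) = -306 - 501*√(112 + 625) = -306 - 501*√737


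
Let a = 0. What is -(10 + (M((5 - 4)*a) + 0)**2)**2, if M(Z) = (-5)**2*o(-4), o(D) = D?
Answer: -100200100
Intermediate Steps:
M(Z) = -100 (M(Z) = (-5)**2*(-4) = 25*(-4) = -100)
-(10 + (M((5 - 4)*a) + 0)**2)**2 = -(10 + (-100 + 0)**2)**2 = -(10 + (-100)**2)**2 = -(10 + 10000)**2 = -1*10010**2 = -1*100200100 = -100200100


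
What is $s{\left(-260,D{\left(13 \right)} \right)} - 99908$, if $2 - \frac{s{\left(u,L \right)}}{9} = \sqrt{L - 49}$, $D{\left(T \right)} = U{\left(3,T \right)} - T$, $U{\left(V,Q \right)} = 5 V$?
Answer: $-99890 - 9 i \sqrt{47} \approx -99890.0 - 61.701 i$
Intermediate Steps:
$D{\left(T \right)} = 15 - T$ ($D{\left(T \right)} = 5 \cdot 3 - T = 15 - T$)
$s{\left(u,L \right)} = 18 - 9 \sqrt{-49 + L}$ ($s{\left(u,L \right)} = 18 - 9 \sqrt{L - 49} = 18 - 9 \sqrt{-49 + L}$)
$s{\left(-260,D{\left(13 \right)} \right)} - 99908 = \left(18 - 9 \sqrt{-49 + \left(15 - 13\right)}\right) - 99908 = \left(18 - 9 \sqrt{-49 + 2}\right) - 99908 = \left(18 - 9 \sqrt{-47}\right) - 99908 = \left(18 - 9 i \sqrt{47}\right) - 99908 = -99890 - 9 i \sqrt{47}$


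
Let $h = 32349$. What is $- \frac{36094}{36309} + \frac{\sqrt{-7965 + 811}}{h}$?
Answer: $- \frac{36094}{36309} + \frac{7 i \sqrt{146}}{32349} \approx -0.99408 + 0.0026147 i$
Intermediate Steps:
$- \frac{36094}{36309} + \frac{\sqrt{-7965 + 811}}{h} = - \frac{36094}{36309} + \frac{\sqrt{-7965 + 811}}{32349} = \left(-36094\right) \frac{1}{36309} + \sqrt{-7154} \cdot \frac{1}{32349} = - \frac{36094}{36309} + 7 i \sqrt{146} \cdot \frac{1}{32349} = - \frac{36094}{36309} + \frac{7 i \sqrt{146}}{32349}$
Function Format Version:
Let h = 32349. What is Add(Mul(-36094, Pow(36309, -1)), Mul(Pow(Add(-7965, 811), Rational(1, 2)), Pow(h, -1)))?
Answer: Add(Rational(-36094, 36309), Mul(Rational(7, 32349), I, Pow(146, Rational(1, 2)))) ≈ Add(-0.99408, Mul(0.0026147, I))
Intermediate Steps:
Add(Mul(-36094, Pow(36309, -1)), Mul(Pow(Add(-7965, 811), Rational(1, 2)), Pow(h, -1))) = Add(Mul(-36094, Pow(36309, -1)), Mul(Pow(Add(-7965, 811), Rational(1, 2)), Pow(32349, -1))) = Add(Mul(-36094, Rational(1, 36309)), Mul(Pow(-7154, Rational(1, 2)), Rational(1, 32349))) = Add(Rational(-36094, 36309), Mul(Mul(7, I, Pow(146, Rational(1, 2))), Rational(1, 32349))) = Add(Rational(-36094, 36309), Mul(Rational(7, 32349), I, Pow(146, Rational(1, 2))))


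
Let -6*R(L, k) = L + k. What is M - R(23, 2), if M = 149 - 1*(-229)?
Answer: 2293/6 ≈ 382.17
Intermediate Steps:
M = 378 (M = 149 + 229 = 378)
R(L, k) = -L/6 - k/6 (R(L, k) = -(L + k)/6 = -L/6 - k/6)
M - R(23, 2) = 378 - (-⅙*23 - ⅙*2) = 378 - (-23/6 - ⅓) = 378 - 1*(-25/6) = 378 + 25/6 = 2293/6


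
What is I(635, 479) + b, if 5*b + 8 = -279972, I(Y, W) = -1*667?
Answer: -56663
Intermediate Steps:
I(Y, W) = -667
b = -55996 (b = -8/5 + (⅕)*(-279972) = -8/5 - 279972/5 = -55996)
I(635, 479) + b = -667 - 55996 = -56663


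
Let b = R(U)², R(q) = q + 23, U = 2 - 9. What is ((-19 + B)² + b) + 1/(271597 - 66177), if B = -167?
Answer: 7159297841/205420 ≈ 34852.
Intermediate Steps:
U = -7
R(q) = 23 + q
b = 256 (b = (23 - 7)² = 16² = 256)
((-19 + B)² + b) + 1/(271597 - 66177) = ((-19 - 167)² + 256) + 1/(271597 - 66177) = ((-186)² + 256) + 1/205420 = (34596 + 256) + 1/205420 = 34852 + 1/205420 = 7159297841/205420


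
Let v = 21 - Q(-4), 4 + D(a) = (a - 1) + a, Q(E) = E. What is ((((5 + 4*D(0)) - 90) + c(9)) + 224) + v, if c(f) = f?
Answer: 153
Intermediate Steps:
D(a) = -5 + 2*a (D(a) = -4 + ((a - 1) + a) = -4 + ((-1 + a) + a) = -4 + (-1 + 2*a) = -5 + 2*a)
v = 25 (v = 21 - 1*(-4) = 21 + 4 = 25)
((((5 + 4*D(0)) - 90) + c(9)) + 224) + v = ((((5 + 4*(-5 + 2*0)) - 90) + 9) + 224) + 25 = ((((5 + 4*(-5 + 0)) - 90) + 9) + 224) + 25 = ((((5 + 4*(-5)) - 90) + 9) + 224) + 25 = ((((5 - 20) - 90) + 9) + 224) + 25 = (((-15 - 90) + 9) + 224) + 25 = ((-105 + 9) + 224) + 25 = (-96 + 224) + 25 = 128 + 25 = 153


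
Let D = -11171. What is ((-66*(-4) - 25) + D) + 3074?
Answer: -7858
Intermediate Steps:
((-66*(-4) - 25) + D) + 3074 = ((-66*(-4) - 25) - 11171) + 3074 = ((264 - 25) - 11171) + 3074 = (239 - 11171) + 3074 = -10932 + 3074 = -7858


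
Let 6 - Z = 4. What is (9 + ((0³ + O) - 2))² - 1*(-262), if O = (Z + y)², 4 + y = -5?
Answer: 3398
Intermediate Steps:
Z = 2 (Z = 6 - 1*4 = 6 - 4 = 2)
y = -9 (y = -4 - 5 = -9)
O = 49 (O = (2 - 9)² = (-7)² = 49)
(9 + ((0³ + O) - 2))² - 1*(-262) = (9 + ((0³ + 49) - 2))² - 1*(-262) = (9 + ((0 + 49) - 2))² + 262 = (9 + (49 - 2))² + 262 = (9 + 47)² + 262 = 56² + 262 = 3136 + 262 = 3398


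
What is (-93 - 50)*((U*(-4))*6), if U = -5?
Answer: -17160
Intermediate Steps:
(-93 - 50)*((U*(-4))*6) = (-93 - 50)*(-5*(-4)*6) = -2860*6 = -143*120 = -17160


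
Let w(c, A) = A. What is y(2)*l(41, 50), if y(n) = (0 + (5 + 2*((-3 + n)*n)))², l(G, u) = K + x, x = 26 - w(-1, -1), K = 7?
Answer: 34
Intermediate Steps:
x = 27 (x = 26 - 1*(-1) = 26 + 1 = 27)
l(G, u) = 34 (l(G, u) = 7 + 27 = 34)
y(n) = (5 + 2*n*(-3 + n))² (y(n) = (0 + (5 + 2*(n*(-3 + n))))² = (0 + (5 + 2*n*(-3 + n)))² = (5 + 2*n*(-3 + n))²)
y(2)*l(41, 50) = (5 - 6*2 + 2*2²)²*34 = (5 - 12 + 2*4)²*34 = (5 - 12 + 8)²*34 = 1²*34 = 1*34 = 34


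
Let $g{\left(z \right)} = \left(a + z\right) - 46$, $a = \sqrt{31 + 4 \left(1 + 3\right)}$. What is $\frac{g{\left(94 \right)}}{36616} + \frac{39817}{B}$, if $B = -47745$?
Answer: $- \frac{181955939}{218528865} + \frac{\sqrt{47}}{36616} \approx -0.83245$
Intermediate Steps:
$a = \sqrt{47}$ ($a = \sqrt{31 + 4 \cdot 4} = \sqrt{31 + 16} = \sqrt{47} \approx 6.8557$)
$g{\left(z \right)} = -46 + z + \sqrt{47}$ ($g{\left(z \right)} = \left(\sqrt{47} + z\right) - 46 = \left(z + \sqrt{47}\right) - 46 = -46 + z + \sqrt{47}$)
$\frac{g{\left(94 \right)}}{36616} + \frac{39817}{B} = \frac{-46 + 94 + \sqrt{47}}{36616} + \frac{39817}{-47745} = \left(48 + \sqrt{47}\right) \frac{1}{36616} + 39817 \left(- \frac{1}{47745}\right) = \left(\frac{6}{4577} + \frac{\sqrt{47}}{36616}\right) - \frac{39817}{47745} = - \frac{181955939}{218528865} + \frac{\sqrt{47}}{36616}$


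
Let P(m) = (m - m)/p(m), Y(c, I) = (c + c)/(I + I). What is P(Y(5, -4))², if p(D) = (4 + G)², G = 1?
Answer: 0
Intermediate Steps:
p(D) = 25 (p(D) = (4 + 1)² = 5² = 25)
Y(c, I) = c/I (Y(c, I) = (2*c)/((2*I)) = (2*c)*(1/(2*I)) = c/I)
P(m) = 0 (P(m) = (m - m)/25 = 0*(1/25) = 0)
P(Y(5, -4))² = 0² = 0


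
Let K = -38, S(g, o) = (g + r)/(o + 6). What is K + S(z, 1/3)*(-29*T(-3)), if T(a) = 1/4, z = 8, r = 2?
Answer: -1879/38 ≈ -49.447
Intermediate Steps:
T(a) = 1/4
S(g, o) = (2 + g)/(6 + o) (S(g, o) = (g + 2)/(o + 6) = (2 + g)/(6 + o))
K + S(z, 1/3)*(-29*T(-3)) = -38 + ((2 + 8)/(6 + 1/3))*(-29*1/4) = -38 + (10/(6 + 1/3))*(-29/4) = -38 + (10/(19/3))*(-29/4) = -38 + ((3/19)*10)*(-29/4) = -38 + (30/19)*(-29/4) = -38 - 435/38 = -1879/38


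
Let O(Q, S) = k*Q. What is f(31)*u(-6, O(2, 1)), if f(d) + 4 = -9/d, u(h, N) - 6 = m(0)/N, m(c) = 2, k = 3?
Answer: -2527/93 ≈ -27.172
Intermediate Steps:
O(Q, S) = 3*Q
u(h, N) = 6 + 2/N
f(d) = -4 - 9/d
f(31)*u(-6, O(2, 1)) = (-4 - 9/31)*(6 + 2/((3*2))) = (-4 - 9*1/31)*(6 + 2/6) = (-4 - 9/31)*(6 + 2*(⅙)) = -133*(6 + ⅓)/31 = -133/31*19/3 = -2527/93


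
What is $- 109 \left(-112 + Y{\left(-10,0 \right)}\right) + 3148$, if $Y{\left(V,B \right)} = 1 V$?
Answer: $16446$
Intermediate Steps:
$Y{\left(V,B \right)} = V$
$- 109 \left(-112 + Y{\left(-10,0 \right)}\right) + 3148 = - 109 \left(-112 - 10\right) + 3148 = \left(-109\right) \left(-122\right) + 3148 = 13298 + 3148 = 16446$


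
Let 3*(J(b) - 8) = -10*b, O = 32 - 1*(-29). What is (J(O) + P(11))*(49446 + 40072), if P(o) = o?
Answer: -49503454/3 ≈ -1.6501e+7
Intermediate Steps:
O = 61 (O = 32 + 29 = 61)
J(b) = 8 - 10*b/3 (J(b) = 8 + (-10*b)/3 = 8 - 10*b/3)
(J(O) + P(11))*(49446 + 40072) = ((8 - 10/3*61) + 11)*(49446 + 40072) = ((8 - 610/3) + 11)*89518 = (-586/3 + 11)*89518 = -553/3*89518 = -49503454/3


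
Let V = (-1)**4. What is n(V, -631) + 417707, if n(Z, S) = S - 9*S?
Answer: 422755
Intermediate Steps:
V = 1
n(Z, S) = -8*S
n(V, -631) + 417707 = -8*(-631) + 417707 = 5048 + 417707 = 422755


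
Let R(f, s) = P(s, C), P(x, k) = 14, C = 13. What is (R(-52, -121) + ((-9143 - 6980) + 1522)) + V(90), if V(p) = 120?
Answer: -14467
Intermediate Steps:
R(f, s) = 14
(R(-52, -121) + ((-9143 - 6980) + 1522)) + V(90) = (14 + ((-9143 - 6980) + 1522)) + 120 = (14 + (-16123 + 1522)) + 120 = (14 - 14601) + 120 = -14587 + 120 = -14467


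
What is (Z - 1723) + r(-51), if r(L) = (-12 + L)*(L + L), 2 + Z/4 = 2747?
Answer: 15683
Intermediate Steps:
Z = 10980 (Z = -8 + 4*2747 = -8 + 10988 = 10980)
r(L) = 2*L*(-12 + L) (r(L) = (-12 + L)*(2*L) = 2*L*(-12 + L))
(Z - 1723) + r(-51) = (10980 - 1723) + 2*(-51)*(-12 - 51) = 9257 + 2*(-51)*(-63) = 9257 + 6426 = 15683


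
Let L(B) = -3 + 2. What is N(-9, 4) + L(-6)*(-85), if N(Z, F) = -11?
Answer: 74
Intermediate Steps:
L(B) = -1
N(-9, 4) + L(-6)*(-85) = -11 - 1*(-85) = -11 + 85 = 74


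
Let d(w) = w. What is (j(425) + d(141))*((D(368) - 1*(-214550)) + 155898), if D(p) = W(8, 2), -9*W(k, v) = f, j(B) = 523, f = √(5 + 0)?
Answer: 245977472 - 664*√5/9 ≈ 2.4598e+8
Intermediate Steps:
f = √5 ≈ 2.2361
W(k, v) = -√5/9
D(p) = -√5/9
(j(425) + d(141))*((D(368) - 1*(-214550)) + 155898) = (523 + 141)*((-√5/9 - 1*(-214550)) + 155898) = 664*((-√5/9 + 214550) + 155898) = 664*((214550 - √5/9) + 155898) = 664*(370448 - √5/9) = 245977472 - 664*√5/9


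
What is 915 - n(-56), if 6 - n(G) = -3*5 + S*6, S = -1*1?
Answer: 888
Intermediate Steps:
S = -1
n(G) = 27 (n(G) = 6 - (-3*5 - 1*6) = 6 - (-15 - 6) = 6 - 1*(-21) = 6 + 21 = 27)
915 - n(-56) = 915 - 1*27 = 915 - 27 = 888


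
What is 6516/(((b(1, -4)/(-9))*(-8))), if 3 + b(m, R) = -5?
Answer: -14661/16 ≈ -916.31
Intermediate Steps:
b(m, R) = -8 (b(m, R) = -3 - 5 = -8)
6516/(((b(1, -4)/(-9))*(-8))) = 6516/((-8/(-9)*(-8))) = 6516/((-8*(-1/9)*(-8))) = 6516/(((8/9)*(-8))) = 6516/(-64/9) = 6516*(-9/64) = -14661/16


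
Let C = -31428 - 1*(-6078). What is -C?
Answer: 25350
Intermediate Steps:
C = -25350 (C = -31428 + 6078 = -25350)
-C = -1*(-25350) = 25350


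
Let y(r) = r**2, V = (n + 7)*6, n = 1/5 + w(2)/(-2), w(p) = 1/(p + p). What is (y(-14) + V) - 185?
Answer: 1069/20 ≈ 53.450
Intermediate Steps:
w(p) = 1/(2*p)
n = 3/40 (n = 1/5 + ((1/2)/2)/(-2) = 1*(1/5) + ((1/2)*(1/2))*(-1/2) = 1/5 + (1/4)*(-1/2) = 1/5 - 1/8 = 3/40 ≈ 0.075000)
V = 849/20 (V = (3/40 + 7)*6 = (283/40)*6 = 849/20 ≈ 42.450)
(y(-14) + V) - 185 = ((-14)**2 + 849/20) - 185 = (196 + 849/20) - 185 = 4769/20 - 185 = 1069/20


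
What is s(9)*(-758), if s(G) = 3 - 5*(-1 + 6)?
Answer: 16676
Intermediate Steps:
s(G) = -22 (s(G) = 3 - 5*5 = 3 - 25 = -22)
s(9)*(-758) = -22*(-758) = 16676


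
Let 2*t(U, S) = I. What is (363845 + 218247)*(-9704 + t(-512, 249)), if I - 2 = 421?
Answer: -5525508310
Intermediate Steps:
I = 423 (I = 2 + 421 = 423)
t(U, S) = 423/2 (t(U, S) = (½)*423 = 423/2)
(363845 + 218247)*(-9704 + t(-512, 249)) = (363845 + 218247)*(-9704 + 423/2) = 582092*(-18985/2) = -5525508310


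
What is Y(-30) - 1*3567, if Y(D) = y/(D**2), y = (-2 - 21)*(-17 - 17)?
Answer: -1604759/450 ≈ -3566.1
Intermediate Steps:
y = 782 (y = -23*(-34) = 782)
Y(D) = 782/D**2 (Y(D) = 782/(D**2) = 782/D**2)
Y(-30) - 1*3567 = 782/(-30)**2 - 1*3567 = 782*(1/900) - 3567 = 391/450 - 3567 = -1604759/450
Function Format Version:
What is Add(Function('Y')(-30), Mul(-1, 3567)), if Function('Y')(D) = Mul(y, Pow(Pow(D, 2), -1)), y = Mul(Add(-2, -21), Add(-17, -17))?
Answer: Rational(-1604759, 450) ≈ -3566.1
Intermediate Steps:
y = 782 (y = Mul(-23, -34) = 782)
Function('Y')(D) = Mul(782, Pow(D, -2)) (Function('Y')(D) = Mul(782, Pow(Pow(D, 2), -1)) = Mul(782, Pow(D, -2)))
Add(Function('Y')(-30), Mul(-1, 3567)) = Add(Mul(782, Pow(-30, -2)), Mul(-1, 3567)) = Add(Mul(782, Rational(1, 900)), -3567) = Add(Rational(391, 450), -3567) = Rational(-1604759, 450)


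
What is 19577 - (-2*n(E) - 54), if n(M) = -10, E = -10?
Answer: 19611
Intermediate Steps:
19577 - (-2*n(E) - 54) = 19577 - (-2*(-10) - 54) = 19577 - (20 - 54) = 19577 - 1*(-34) = 19577 + 34 = 19611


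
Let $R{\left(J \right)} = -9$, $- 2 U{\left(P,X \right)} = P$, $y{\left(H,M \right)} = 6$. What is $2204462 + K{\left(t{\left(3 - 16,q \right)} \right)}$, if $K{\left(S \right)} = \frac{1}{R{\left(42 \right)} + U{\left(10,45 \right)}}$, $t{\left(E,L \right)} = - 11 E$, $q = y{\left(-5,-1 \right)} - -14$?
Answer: $\frac{30862467}{14} \approx 2.2045 \cdot 10^{6}$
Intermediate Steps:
$U{\left(P,X \right)} = - \frac{P}{2}$
$q = 20$ ($q = 6 - -14 = 6 + 14 = 20$)
$K{\left(S \right)} = - \frac{1}{14}$ ($K{\left(S \right)} = \frac{1}{-9 - 5} = \frac{1}{-14} = - \frac{1}{14}$)
$2204462 + K{\left(t{\left(3 - 16,q \right)} \right)} = 2204462 - \frac{1}{14} = \frac{30862467}{14}$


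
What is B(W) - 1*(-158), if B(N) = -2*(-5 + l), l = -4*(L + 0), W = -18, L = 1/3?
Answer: 512/3 ≈ 170.67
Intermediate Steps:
L = ⅓ ≈ 0.33333
l = -4/3 (l = -4*(⅓ + 0) = -4*⅓ = -4/3 ≈ -1.3333)
B(N) = 38/3 (B(N) = -2*(-5 - 4/3) = -2*(-19/3) = 38/3)
B(W) - 1*(-158) = 38/3 - 1*(-158) = 38/3 + 158 = 512/3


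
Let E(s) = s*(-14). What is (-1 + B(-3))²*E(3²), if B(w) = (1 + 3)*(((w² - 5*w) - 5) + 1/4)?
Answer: -727776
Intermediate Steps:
E(s) = -14*s
B(w) = -19 - 20*w + 4*w² (B(w) = 4*((-5 + w² - 5*w) + ¼) = 4*(-19/4 + w² - 5*w) = -19 - 20*w + 4*w²)
(-1 + B(-3))²*E(3²) = (-1 + (-19 - 20*(-3) + 4*(-3)²))²*(-14*3²) = (-1 + (-19 + 60 + 4*9))²*(-14*9) = (-1 + (-19 + 60 + 36))²*(-126) = (-1 + 77)²*(-126) = 76²*(-126) = 5776*(-126) = -727776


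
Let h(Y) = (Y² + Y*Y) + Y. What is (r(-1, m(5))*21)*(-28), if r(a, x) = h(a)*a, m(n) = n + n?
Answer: 588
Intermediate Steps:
h(Y) = Y + 2*Y² (h(Y) = (Y² + Y²) + Y = 2*Y² + Y = Y + 2*Y²)
m(n) = 2*n
r(a, x) = a²*(1 + 2*a) (r(a, x) = (a*(1 + 2*a))*a = a²*(1 + 2*a))
(r(-1, m(5))*21)*(-28) = (((-1)²*(1 + 2*(-1)))*21)*(-28) = ((1*(1 - 2))*21)*(-28) = ((1*(-1))*21)*(-28) = -1*21*(-28) = -21*(-28) = 588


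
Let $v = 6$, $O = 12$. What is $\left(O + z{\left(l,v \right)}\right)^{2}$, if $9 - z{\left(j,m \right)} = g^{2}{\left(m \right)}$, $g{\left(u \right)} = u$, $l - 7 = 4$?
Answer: $225$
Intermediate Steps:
$l = 11$ ($l = 7 + 4 = 11$)
$z{\left(j,m \right)} = 9 - m^{2}$
$\left(O + z{\left(l,v \right)}\right)^{2} = \left(12 + \left(9 - 6^{2}\right)\right)^{2} = \left(12 + \left(9 - 36\right)\right)^{2} = \left(12 - 27\right)^{2} = \left(-15\right)^{2} = 225$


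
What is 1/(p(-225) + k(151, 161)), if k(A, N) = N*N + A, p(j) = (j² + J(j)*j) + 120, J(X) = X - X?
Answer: 1/76817 ≈ 1.3018e-5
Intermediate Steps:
J(X) = 0
p(j) = 120 + j² (p(j) = (j² + 0*j) + 120 = (j² + 0) + 120 = j² + 120 = 120 + j²)
k(A, N) = A + N² (k(A, N) = N² + A = A + N²)
1/(p(-225) + k(151, 161)) = 1/((120 + (-225)²) + (151 + 161²)) = 1/((120 + 50625) + (151 + 25921)) = 1/(50745 + 26072) = 1/76817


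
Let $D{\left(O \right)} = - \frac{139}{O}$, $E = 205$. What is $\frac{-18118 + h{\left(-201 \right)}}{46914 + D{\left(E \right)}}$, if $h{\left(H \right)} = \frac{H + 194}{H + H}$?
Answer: $- \frac{1493102945}{3866126862} \approx -0.3862$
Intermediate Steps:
$h{\left(H \right)} = \frac{194 + H}{2 H}$
$\frac{-18118 + h{\left(-201 \right)}}{46914 + D{\left(E \right)}} = \frac{-18118 + \frac{194 - 201}{2 \left(-201\right)}}{46914 - \frac{139}{205}} = \frac{-18118 + \frac{1}{2} \left(- \frac{1}{201}\right) \left(-7\right)}{46914 - \frac{139}{205}} = \frac{-18118 + \frac{7}{402}}{46914 - \frac{139}{205}} = - \frac{7283429}{402 \cdot \frac{9617231}{205}} = \left(- \frac{7283429}{402}\right) \frac{205}{9617231} = - \frac{1493102945}{3866126862}$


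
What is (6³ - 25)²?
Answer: 36481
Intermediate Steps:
(6³ - 25)² = (216 - 25)² = 191² = 36481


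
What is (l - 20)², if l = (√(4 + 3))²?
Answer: 169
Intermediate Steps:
l = 7 (l = (√7)² = 7)
(l - 20)² = (7 - 20)² = (-13)² = 169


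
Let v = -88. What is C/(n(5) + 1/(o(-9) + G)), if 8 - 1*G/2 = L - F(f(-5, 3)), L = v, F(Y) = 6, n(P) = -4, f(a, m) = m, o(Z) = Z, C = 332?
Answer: -64740/779 ≈ -83.107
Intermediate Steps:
L = -88
G = 204 (G = 16 - 2*(-88 - 1*6) = 16 - 2*(-88 - 6) = 16 - 2*(-94) = 16 + 188 = 204)
C/(n(5) + 1/(o(-9) + G)) = 332/(-4 + 1/(-9 + 204)) = 332/(-4 + 1/195) = 332/(-779/195) = -195/779*332 = -64740/779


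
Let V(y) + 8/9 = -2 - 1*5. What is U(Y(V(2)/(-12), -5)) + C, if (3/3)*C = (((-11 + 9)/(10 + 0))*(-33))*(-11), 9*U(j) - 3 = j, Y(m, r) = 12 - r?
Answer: -3167/45 ≈ -70.378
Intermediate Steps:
V(y) = -71/9 (V(y) = -8/9 + (-2 - 1*5) = -8/9 + (-2 - 5) = -8/9 - 7 = -71/9)
U(j) = ⅓ + j/9
C = -363/5 (C = (((-11 + 9)/(10 + 0))*(-33))*(-11) = (-2/10*(-33))*(-11) = (-2*⅒*(-33))*(-11) = -⅕*(-33)*(-11) = (33/5)*(-11) = -363/5 ≈ -72.600)
U(Y(V(2)/(-12), -5)) + C = (⅓ + (12 - 1*(-5))/9) - 363/5 = (⅓ + (12 + 5)/9) - 363/5 = (⅓ + (⅑)*17) - 363/5 = (⅓ + 17/9) - 363/5 = 20/9 - 363/5 = -3167/45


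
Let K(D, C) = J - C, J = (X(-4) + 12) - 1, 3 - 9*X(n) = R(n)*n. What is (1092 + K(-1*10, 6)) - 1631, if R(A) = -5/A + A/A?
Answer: -1598/3 ≈ -532.67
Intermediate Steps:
R(A) = 1 - 5/A (R(A) = -5/A + 1 = 1 - 5/A)
X(n) = 8/9 - n/9 (X(n) = 1/3 - (-5 + n)/n*n/9 = 1/3 - (-5 + n)/9 = 1/3 + (5/9 - n/9) = 8/9 - n/9)
J = 37/3 (J = ((8/9 - 1/9*(-4)) + 12) - 1 = ((8/9 + 4/9) + 12) - 1 = (4/3 + 12) - 1 = 40/3 - 1 = 37/3 ≈ 12.333)
K(D, C) = 37/3 - C
(1092 + K(-1*10, 6)) - 1631 = (1092 + (37/3 - 1*6)) - 1631 = (1092 + (37/3 - 6)) - 1631 = (1092 + 19/3) - 1631 = 3295/3 - 1631 = -1598/3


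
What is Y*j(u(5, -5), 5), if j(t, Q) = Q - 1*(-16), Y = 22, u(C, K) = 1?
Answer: 462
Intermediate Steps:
j(t, Q) = 16 + Q (j(t, Q) = Q + 16 = 16 + Q)
Y*j(u(5, -5), 5) = 22*(16 + 5) = 22*21 = 462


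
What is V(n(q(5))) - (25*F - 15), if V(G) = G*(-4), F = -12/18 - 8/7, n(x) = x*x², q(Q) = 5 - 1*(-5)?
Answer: -82735/21 ≈ -3939.8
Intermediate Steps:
q(Q) = 10 (q(Q) = 5 + 5 = 10)
n(x) = x³
F = -38/21 (F = -12*1/18 - 8*⅐ = -⅔ - 8/7 = -38/21 ≈ -1.8095)
V(G) = -4*G
V(n(q(5))) - (25*F - 15) = -4*10³ - (25*(-38/21) - 15) = -4*1000 - (-950/21 - 15) = -4000 - 1*(-1265/21) = -4000 + 1265/21 = -82735/21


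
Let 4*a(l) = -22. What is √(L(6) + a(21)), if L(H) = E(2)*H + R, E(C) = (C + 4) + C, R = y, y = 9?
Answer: √206/2 ≈ 7.1764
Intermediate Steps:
R = 9
E(C) = 4 + 2*C (E(C) = (4 + C) + C = 4 + 2*C)
a(l) = -11/2 (a(l) = (¼)*(-22) = -11/2)
L(H) = 9 + 8*H (L(H) = (4 + 2*2)*H + 9 = (4 + 4)*H + 9 = 8*H + 9 = 9 + 8*H)
√(L(6) + a(21)) = √((9 + 8*6) - 11/2) = √((9 + 48) - 11/2) = √(57 - 11/2) = √(103/2) = √206/2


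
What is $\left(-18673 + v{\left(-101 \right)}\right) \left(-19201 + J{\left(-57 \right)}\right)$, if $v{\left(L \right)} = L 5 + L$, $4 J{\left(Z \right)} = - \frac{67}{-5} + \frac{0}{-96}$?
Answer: $\frac{7402229887}{20} \approx 3.7011 \cdot 10^{8}$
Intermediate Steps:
$J{\left(Z \right)} = \frac{67}{20}$ ($J{\left(Z \right)} = \frac{- \frac{67}{-5} + \frac{0}{-96}}{4} = \frac{\left(-67\right) \left(- \frac{1}{5}\right) + 0 \left(- \frac{1}{96}\right)}{4} = \frac{\frac{67}{5} + 0}{4} = \frac{1}{4} \cdot \frac{67}{5} = \frac{67}{20}$)
$v{\left(L \right)} = 6 L$ ($v{\left(L \right)} = 5 L + L = 6 L$)
$\left(-18673 + v{\left(-101 \right)}\right) \left(-19201 + J{\left(-57 \right)}\right) = \left(-18673 + 6 \left(-101\right)\right) \left(-19201 + \frac{67}{20}\right) = \left(-18673 - 606\right) \left(- \frac{383953}{20}\right) = \left(-19279\right) \left(- \frac{383953}{20}\right) = \frac{7402229887}{20}$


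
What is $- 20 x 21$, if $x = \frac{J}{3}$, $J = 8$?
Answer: $-1120$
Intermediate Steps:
$x = \frac{8}{3} \approx 2.6667$
$- 20 x 21 = \left(-20\right) \frac{8}{3} \cdot 21 = \left(- \frac{160}{3}\right) 21 = -1120$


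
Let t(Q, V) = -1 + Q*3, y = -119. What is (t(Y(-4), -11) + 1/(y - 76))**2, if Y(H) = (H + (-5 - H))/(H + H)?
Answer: 1841449/2433600 ≈ 0.75668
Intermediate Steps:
Y(H) = -5/(2*H) (Y(H) = -5*1/(2*H) = -5/(2*H))
t(Q, V) = -1 + 3*Q
(t(Y(-4), -11) + 1/(y - 76))**2 = ((-1 + 3*(-5/2/(-4))) + 1/(-119 - 76))**2 = ((-1 + 3*(-5/2*(-1/4))) + 1/(-195))**2 = ((-1 + 3*(5/8)) - 1/195)**2 = ((-1 + 15/8) - 1/195)**2 = (7/8 - 1/195)**2 = (1357/1560)**2 = 1841449/2433600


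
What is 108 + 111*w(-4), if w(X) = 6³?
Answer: 24084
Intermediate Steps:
w(X) = 216
108 + 111*w(-4) = 108 + 111*216 = 108 + 23976 = 24084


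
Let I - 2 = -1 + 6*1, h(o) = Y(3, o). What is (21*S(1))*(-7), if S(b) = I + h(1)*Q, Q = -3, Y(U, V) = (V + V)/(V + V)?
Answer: -588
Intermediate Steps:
Y(U, V) = 1 (Y(U, V) = (2*V)/((2*V)) = (2*V)*(1/(2*V)) = 1)
h(o) = 1
I = 7 (I = 2 + (-1 + 6*1) = 2 + (-1 + 6) = 2 + 5 = 7)
S(b) = 4 (S(b) = 7 + 1*(-3) = 7 - 3 = 4)
(21*S(1))*(-7) = (21*4)*(-7) = 84*(-7) = -588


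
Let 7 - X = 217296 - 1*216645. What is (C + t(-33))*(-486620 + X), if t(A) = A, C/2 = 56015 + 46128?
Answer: -99525133792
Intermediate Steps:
C = 204286 (C = 2*(56015 + 46128) = 2*102143 = 204286)
X = -644 (X = 7 - (217296 - 1*216645) = 7 - (217296 - 216645) = 7 - 1*651 = 7 - 651 = -644)
(C + t(-33))*(-486620 + X) = (204286 - 33)*(-486620 - 644) = 204253*(-487264) = -99525133792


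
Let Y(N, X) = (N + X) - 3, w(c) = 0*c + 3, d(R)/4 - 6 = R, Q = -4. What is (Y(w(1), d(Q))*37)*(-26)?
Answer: -7696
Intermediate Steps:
d(R) = 24 + 4*R
w(c) = 3 (w(c) = 0 + 3 = 3)
Y(N, X) = -3 + N + X
(Y(w(1), d(Q))*37)*(-26) = ((-3 + 3 + (24 + 4*(-4)))*37)*(-26) = ((-3 + 3 + (24 - 16))*37)*(-26) = ((-3 + 3 + 8)*37)*(-26) = (8*37)*(-26) = 296*(-26) = -7696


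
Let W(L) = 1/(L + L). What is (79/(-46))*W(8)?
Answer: -79/736 ≈ -0.10734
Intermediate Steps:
W(L) = 1/(2*L)
(79/(-46))*W(8) = (79/(-46))*((½)/8) = (79*(-1/46))*((½)*(⅛)) = -79/46*1/16 = -79/736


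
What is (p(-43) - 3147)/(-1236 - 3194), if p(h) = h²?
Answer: 649/2215 ≈ 0.29300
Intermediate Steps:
(p(-43) - 3147)/(-1236 - 3194) = ((-43)² - 3147)/(-1236 - 3194) = (1849 - 3147)/(-4430) = -1298*(-1/4430) = 649/2215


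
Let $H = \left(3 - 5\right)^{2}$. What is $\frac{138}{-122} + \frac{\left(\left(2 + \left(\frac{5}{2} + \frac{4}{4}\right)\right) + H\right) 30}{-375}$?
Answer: $- \frac{2884}{1525} \approx -1.8911$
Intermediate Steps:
$H = 4$ ($H = \left(-2\right)^{2} = 4$)
$\frac{138}{-122} + \frac{\left(\left(2 + \left(\frac{5}{2} + \frac{4}{4}\right)\right) + H\right) 30}{-375} = \frac{138}{-122} + \frac{\left(\left(2 + \left(\frac{5}{2} + \frac{4}{4}\right)\right) + 4\right) 30}{-375} = 138 \left(- \frac{1}{122}\right) + \left(\left(2 + \left(5 \cdot \frac{1}{2} + 4 \cdot \frac{1}{4}\right)\right) + 4\right) 30 \left(- \frac{1}{375}\right) = - \frac{69}{61} + \left(\left(2 + \left(\frac{5}{2} + 1\right)\right) + 4\right) 30 \left(- \frac{1}{375}\right) = - \frac{69}{61} + \left(\left(2 + \frac{7}{2}\right) + 4\right) 30 \left(- \frac{1}{375}\right) = - \frac{69}{61} + \left(\frac{11}{2} + 4\right) 30 \left(- \frac{1}{375}\right) = - \frac{69}{61} + \frac{19}{2} \cdot 30 \left(- \frac{1}{375}\right) = - \frac{69}{61} + 285 \left(- \frac{1}{375}\right) = - \frac{69}{61} - \frac{19}{25} = - \frac{2884}{1525}$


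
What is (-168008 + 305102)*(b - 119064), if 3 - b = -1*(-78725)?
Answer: -27115273884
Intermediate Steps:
b = -78722 (b = 3 - (-1)*(-78725) = 3 - 1*78725 = 3 - 78725 = -78722)
(-168008 + 305102)*(b - 119064) = (-168008 + 305102)*(-78722 - 119064) = 137094*(-197786) = -27115273884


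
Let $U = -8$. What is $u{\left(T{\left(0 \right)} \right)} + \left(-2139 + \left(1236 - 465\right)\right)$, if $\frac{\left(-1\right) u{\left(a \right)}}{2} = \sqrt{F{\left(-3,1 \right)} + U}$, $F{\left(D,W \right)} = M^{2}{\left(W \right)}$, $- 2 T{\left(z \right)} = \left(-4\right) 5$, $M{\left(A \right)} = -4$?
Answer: $-1368 - 4 \sqrt{2} \approx -1373.7$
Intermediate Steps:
$T{\left(z \right)} = 10$ ($T{\left(z \right)} = - \frac{\left(-4\right) 5}{2} = \left(- \frac{1}{2}\right) \left(-20\right) = 10$)
$F{\left(D,W \right)} = 16$ ($F{\left(D,W \right)} = \left(-4\right)^{2} = 16$)
$u{\left(a \right)} = - 4 \sqrt{2}$ ($u{\left(a \right)} = - 2 \sqrt{16 - 8} = - 2 \sqrt{8} = - 2 \cdot 2 \sqrt{2} = - 4 \sqrt{2}$)
$u{\left(T{\left(0 \right)} \right)} + \left(-2139 + \left(1236 - 465\right)\right) = - 4 \sqrt{2} + \left(-2139 + \left(1236 - 465\right)\right) = - 4 \sqrt{2} + \left(-2139 + 771\right) = - 4 \sqrt{2} - 1368 = -1368 - 4 \sqrt{2}$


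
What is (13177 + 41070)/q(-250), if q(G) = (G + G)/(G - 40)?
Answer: 1573163/50 ≈ 31463.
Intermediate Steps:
q(G) = 2*G/(-40 + G) (q(G) = (2*G)/(-40 + G) = 2*G/(-40 + G))
(13177 + 41070)/q(-250) = (13177 + 41070)/((2*(-250)/(-40 - 250))) = 54247/((2*(-250)/(-290))) = 54247/((2*(-250)*(-1/290))) = 54247/(50/29) = 54247*(29/50) = 1573163/50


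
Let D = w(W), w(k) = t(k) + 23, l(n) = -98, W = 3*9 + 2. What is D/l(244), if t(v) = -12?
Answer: -11/98 ≈ -0.11224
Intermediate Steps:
W = 29 (W = 27 + 2 = 29)
w(k) = 11 (w(k) = -12 + 23 = 11)
D = 11
D/l(244) = 11/(-98) = 11*(-1/98) = -11/98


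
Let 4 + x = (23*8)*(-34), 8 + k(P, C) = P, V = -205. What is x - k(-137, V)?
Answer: -6115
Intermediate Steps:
k(P, C) = -8 + P
x = -6260 (x = -4 + (23*8)*(-34) = -4 + 184*(-34) = -4 - 6256 = -6260)
x - k(-137, V) = -6260 - (-8 - 137) = -6260 - 1*(-145) = -6260 + 145 = -6115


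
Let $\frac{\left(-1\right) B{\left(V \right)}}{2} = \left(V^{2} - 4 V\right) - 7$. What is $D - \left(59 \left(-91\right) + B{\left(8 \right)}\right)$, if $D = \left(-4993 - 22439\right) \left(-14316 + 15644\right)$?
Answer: $-36424277$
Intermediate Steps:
$B{\left(V \right)} = 14 - 2 V^{2} + 8 V$ ($B{\left(V \right)} = - 2 \left(\left(V^{2} - 4 V\right) - 7\right) = - 2 \left(-7 + V^{2} - 4 V\right) = 14 - 2 V^{2} + 8 V$)
$D = -36429696$ ($D = \left(-27432\right) 1328 = -36429696$)
$D - \left(59 \left(-91\right) + B{\left(8 \right)}\right) = -36429696 - \left(59 \left(-91\right) + \left(14 - 2 \cdot 8^{2} + 8 \cdot 8\right)\right) = -36429696 - \left(-5369 + \left(14 - 128 + 64\right)\right) = -36429696 - \left(-5369 - 50\right) = -36429696 - -5419 = -36429696 + 5419 = -36424277$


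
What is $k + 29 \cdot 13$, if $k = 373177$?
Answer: $373554$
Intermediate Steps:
$k + 29 \cdot 13 = 373177 + 29 \cdot 13 = 373177 + 377 = 373554$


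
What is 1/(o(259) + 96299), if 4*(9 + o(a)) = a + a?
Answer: 2/192839 ≈ 1.0371e-5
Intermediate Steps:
o(a) = -9 + a/2 (o(a) = -9 + (a + a)/4 = -9 + (2*a)/4 = -9 + a/2)
1/(o(259) + 96299) = 1/((-9 + (1/2)*259) + 96299) = 1/((-9 + 259/2) + 96299) = 1/(241/2 + 96299) = 1/(192839/2) = 2/192839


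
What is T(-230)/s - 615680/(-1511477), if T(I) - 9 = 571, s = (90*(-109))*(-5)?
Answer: 3107576066/7413794685 ≈ 0.41916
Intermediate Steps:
s = 49050 (s = -9810*(-5) = 49050)
T(I) = 580 (T(I) = 9 + 571 = 580)
T(-230)/s - 615680/(-1511477) = 580/49050 - 615680/(-1511477) = 580*(1/49050) - 615680*(-1/1511477) = 58/4905 + 615680/1511477 = 3107576066/7413794685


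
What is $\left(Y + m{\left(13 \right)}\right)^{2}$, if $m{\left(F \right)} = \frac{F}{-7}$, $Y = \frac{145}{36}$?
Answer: $\frac{299209}{63504} \approx 4.7117$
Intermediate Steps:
$Y = \frac{145}{36}$ ($Y = 145 \cdot \frac{1}{36} = \frac{145}{36} \approx 4.0278$)
$m{\left(F \right)} = - \frac{F}{7}$ ($m{\left(F \right)} = F \left(- \frac{1}{7}\right) = - \frac{F}{7}$)
$\left(Y + m{\left(13 \right)}\right)^{2} = \left(\frac{145}{36} - \frac{13}{7}\right)^{2} = \left(\frac{547}{252}\right)^{2} = \frac{299209}{63504}$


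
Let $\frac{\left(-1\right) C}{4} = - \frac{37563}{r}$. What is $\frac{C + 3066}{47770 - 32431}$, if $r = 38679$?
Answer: $\frac{39580022}{197765727} \approx 0.20014$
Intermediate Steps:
$C = \frac{50084}{12893}$ ($C = - 4 \left(- \frac{37563}{38679}\right) = - 4 \left(\left(-37563\right) \frac{1}{38679}\right) = \left(-4\right) \left(- \frac{12521}{12893}\right) = \frac{50084}{12893} \approx 3.8846$)
$\frac{C + 3066}{47770 - 32431} = \frac{\frac{50084}{12893} + 3066}{47770 - 32431} = \frac{39580022}{12893 \cdot 15339} = \frac{39580022}{12893} \cdot \frac{1}{15339} = \frac{39580022}{197765727}$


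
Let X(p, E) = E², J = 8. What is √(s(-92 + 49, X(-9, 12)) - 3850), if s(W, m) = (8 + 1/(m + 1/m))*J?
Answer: I*√1628043828810/20737 ≈ 61.53*I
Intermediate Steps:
s(W, m) = 64 + 8/(m + 1/m) (s(W, m) = (8 + 1/(m + 1/m))*8 = 64 + 8/(m + 1/m))
√(s(-92 + 49, X(-9, 12)) - 3850) = √(8*(8 + 12² + 8*(12²)²)/(1 + (12²)²) - 3850) = √(8*(8 + 144 + 8*144²)/(1 + 144²) - 3850) = √(8*(8 + 144 + 8*20736)/(1 + 20736) - 3850) = √(8*(8 + 144 + 165888)/20737 - 3850) = √(8*(1/20737)*166040 - 3850) = √(1328320/20737 - 3850) = √(-78509130/20737) = I*√1628043828810/20737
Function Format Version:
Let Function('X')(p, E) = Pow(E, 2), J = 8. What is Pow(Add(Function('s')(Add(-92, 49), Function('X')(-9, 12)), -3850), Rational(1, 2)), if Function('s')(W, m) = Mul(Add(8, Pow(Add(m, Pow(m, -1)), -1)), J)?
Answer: Mul(Rational(1, 20737), I, Pow(1628043828810, Rational(1, 2))) ≈ Mul(61.530, I)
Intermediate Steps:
Function('s')(W, m) = Add(64, Mul(8, Pow(Add(m, Pow(m, -1)), -1))) (Function('s')(W, m) = Mul(Add(8, Pow(Add(m, Pow(m, -1)), -1)), 8) = Add(64, Mul(8, Pow(Add(m, Pow(m, -1)), -1))))
Pow(Add(Function('s')(Add(-92, 49), Function('X')(-9, 12)), -3850), Rational(1, 2)) = Pow(Add(Mul(8, Pow(Add(1, Pow(Pow(12, 2), 2)), -1), Add(8, Pow(12, 2), Mul(8, Pow(Pow(12, 2), 2)))), -3850), Rational(1, 2)) = Pow(Add(Mul(8, Pow(Add(1, Pow(144, 2)), -1), Add(8, 144, Mul(8, Pow(144, 2)))), -3850), Rational(1, 2)) = Pow(Add(Mul(8, Pow(Add(1, 20736), -1), Add(8, 144, Mul(8, 20736))), -3850), Rational(1, 2)) = Pow(Add(Mul(8, Pow(20737, -1), Add(8, 144, 165888)), -3850), Rational(1, 2)) = Pow(Add(Mul(8, Rational(1, 20737), 166040), -3850), Rational(1, 2)) = Pow(Add(Rational(1328320, 20737), -3850), Rational(1, 2)) = Pow(Rational(-78509130, 20737), Rational(1, 2)) = Mul(Rational(1, 20737), I, Pow(1628043828810, Rational(1, 2)))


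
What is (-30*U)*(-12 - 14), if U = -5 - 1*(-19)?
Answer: 10920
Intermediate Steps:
U = 14 (U = -5 + 19 = 14)
(-30*U)*(-12 - 14) = (-30*14)*(-12 - 14) = -420*(-26) = 10920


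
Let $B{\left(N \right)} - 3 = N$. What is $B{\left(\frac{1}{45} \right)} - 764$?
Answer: $- \frac{34244}{45} \approx -760.98$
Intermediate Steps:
$B{\left(N \right)} = 3 + N$
$B{\left(\frac{1}{45} \right)} - 764 = \left(3 + \frac{1}{45}\right) - 764 = \frac{136}{45} - 764 = - \frac{34244}{45}$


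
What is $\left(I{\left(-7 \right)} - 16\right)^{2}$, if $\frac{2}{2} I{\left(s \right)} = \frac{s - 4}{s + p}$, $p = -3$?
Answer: $\frac{22201}{100} \approx 222.01$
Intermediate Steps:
$I{\left(s \right)} = \frac{-4 + s}{-3 + s}$ ($I{\left(s \right)} = \frac{s - 4}{s - 3} = \frac{-4 + s}{-3 + s}$)
$\left(I{\left(-7 \right)} - 16\right)^{2} = \left(\frac{-4 - 7}{-3 - 7} - 16\right)^{2} = \left(\frac{1}{-10} \left(-11\right) - 16\right)^{2} = \left(\left(- \frac{1}{10}\right) \left(-11\right) - 16\right)^{2} = \left(\frac{11}{10} - 16\right)^{2} = \left(- \frac{149}{10}\right)^{2} = \frac{22201}{100}$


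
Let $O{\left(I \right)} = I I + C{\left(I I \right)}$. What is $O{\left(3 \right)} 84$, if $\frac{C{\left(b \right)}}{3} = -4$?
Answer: $-252$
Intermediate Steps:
$C{\left(b \right)} = -12$ ($C{\left(b \right)} = 3 \left(-4\right) = -12$)
$O{\left(I \right)} = -12 + I^{2}$ ($O{\left(I \right)} = I I - 12 = I^{2} - 12 = -12 + I^{2}$)
$O{\left(3 \right)} 84 = \left(-12 + 3^{2}\right) 84 = \left(-12 + 9\right) 84 = \left(-3\right) 84 = -252$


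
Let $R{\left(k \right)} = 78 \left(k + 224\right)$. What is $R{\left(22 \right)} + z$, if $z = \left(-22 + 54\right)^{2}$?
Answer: $20212$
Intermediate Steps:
$z = 1024$ ($z = 32^{2} = 1024$)
$R{\left(k \right)} = 17472 + 78 k$ ($R{\left(k \right)} = 78 \left(224 + k\right) = 17472 + 78 k$)
$R{\left(22 \right)} + z = \left(17472 + 78 \cdot 22\right) + 1024 = \left(17472 + 1716\right) + 1024 = 19188 + 1024 = 20212$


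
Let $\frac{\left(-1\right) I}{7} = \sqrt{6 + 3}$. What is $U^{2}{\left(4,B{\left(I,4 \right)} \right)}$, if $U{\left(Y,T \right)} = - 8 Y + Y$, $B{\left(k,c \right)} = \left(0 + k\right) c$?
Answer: $784$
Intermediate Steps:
$I = -21$ ($I = - 7 \sqrt{6 + 3} = - 7 \sqrt{9} = \left(-7\right) 3 = -21$)
$B{\left(k,c \right)} = c k$ ($B{\left(k,c \right)} = k c = c k$)
$U{\left(Y,T \right)} = - 7 Y$
$U^{2}{\left(4,B{\left(I,4 \right)} \right)} = \left(\left(-7\right) 4\right)^{2} = \left(-28\right)^{2} = 784$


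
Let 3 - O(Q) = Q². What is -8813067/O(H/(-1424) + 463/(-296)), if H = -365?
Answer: -24465297350370048/3579625751 ≈ -6.8346e+6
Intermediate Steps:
O(Q) = 3 - Q²
-8813067/O(H/(-1424) + 463/(-296)) = -8813067/(3 - (-365/(-1424) + 463/(-296))²) = -8813067/(3 - (-365*(-1/1424) + 463*(-1/296))²) = -8813067/(3 - (365/1424 - 463/296)²) = -8813067/(3 - (-68909/52688)²) = -8813067/(3 - 1*4748450281/2776025344) = -8813067/(3 - 4748450281/2776025344) = -8813067/3579625751/2776025344 = -8813067*2776025344/3579625751 = -1*24465297350370048/3579625751 = -24465297350370048/3579625751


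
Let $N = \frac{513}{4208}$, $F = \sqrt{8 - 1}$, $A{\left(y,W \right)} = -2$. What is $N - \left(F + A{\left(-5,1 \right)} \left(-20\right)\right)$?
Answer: $- \frac{167807}{4208} - \sqrt{7} \approx -42.524$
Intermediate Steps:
$F = \sqrt{7} \approx 2.6458$
$N = \frac{513}{4208}$ ($N = 513 \cdot \frac{1}{4208} = \frac{513}{4208} \approx 0.12191$)
$N - \left(F + A{\left(-5,1 \right)} \left(-20\right)\right) = \frac{513}{4208} - \left(\sqrt{7} - -40\right) = \frac{513}{4208} - \left(\sqrt{7} + 40\right) = \frac{513}{4208} - \left(40 + \sqrt{7}\right) = - \frac{167807}{4208} - \sqrt{7}$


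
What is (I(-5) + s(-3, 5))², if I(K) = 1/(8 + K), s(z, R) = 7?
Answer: 484/9 ≈ 53.778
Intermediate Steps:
(I(-5) + s(-3, 5))² = (1/(8 - 5) + 7)² = (1/3 + 7)² = (⅓ + 7)² = (22/3)² = 484/9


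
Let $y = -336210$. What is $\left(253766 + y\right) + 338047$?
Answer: $255603$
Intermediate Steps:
$\left(253766 + y\right) + 338047 = \left(253766 - 336210\right) + 338047 = -82444 + 338047 = 255603$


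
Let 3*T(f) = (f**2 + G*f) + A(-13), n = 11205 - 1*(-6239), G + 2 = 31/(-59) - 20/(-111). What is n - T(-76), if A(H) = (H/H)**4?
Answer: 303721411/19647 ≈ 15459.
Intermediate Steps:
G = -15359/6549 (G = -2 + (31/(-59) - 20/(-111)) = -2 + (31*(-1/59) - 20*(-1/111)) = -2 + (-31/59 + 20/111) = -2 - 2261/6549 = -15359/6549 ≈ -2.3452)
n = 17444 (n = 11205 + 6239 = 17444)
A(H) = 1 (A(H) = 1**4 = 1)
T(f) = 1/3 - 15359*f/19647 + f**2/3 (T(f) = ((f**2 - 15359*f/6549) + 1)/3 = (1 + f**2 - 15359*f/6549)/3 = 1/3 - 15359*f/19647 + f**2/3)
n - T(-76) = 17444 - (1/3 - 15359/19647*(-76) + (1/3)*(-76)**2) = 17444 - (1/3 + 1167284/19647 + (1/3)*5776) = 17444 - (1/3 + 1167284/19647 + 5776/3) = 17444 - 1*39000857/19647 = 17444 - 39000857/19647 = 303721411/19647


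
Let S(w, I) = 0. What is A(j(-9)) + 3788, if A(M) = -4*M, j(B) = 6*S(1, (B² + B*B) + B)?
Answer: 3788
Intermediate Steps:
j(B) = 0 (j(B) = 6*0 = 0)
A(j(-9)) + 3788 = -4*0 + 3788 = 0 + 3788 = 3788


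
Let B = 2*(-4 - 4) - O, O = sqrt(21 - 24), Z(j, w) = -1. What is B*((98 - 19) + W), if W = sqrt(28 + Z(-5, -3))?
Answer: -1264 - 9*I - sqrt(3)*(48 + 79*I) ≈ -1347.1 - 145.83*I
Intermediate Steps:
O = I*sqrt(3) (O = sqrt(-3) = I*sqrt(3) ≈ 1.732*I)
W = 3*sqrt(3) (W = sqrt(28 - 1) = sqrt(27) = 3*sqrt(3) ≈ 5.1962)
B = -16 - I*sqrt(3) (B = 2*(-4 - 4) - I*sqrt(3) = 2*(-8) - I*sqrt(3) = -16 - I*sqrt(3) ≈ -16.0 - 1.732*I)
B*((98 - 19) + W) = (-16 - I*sqrt(3))*((98 - 19) + 3*sqrt(3)) = (-16 - I*sqrt(3))*(79 + 3*sqrt(3))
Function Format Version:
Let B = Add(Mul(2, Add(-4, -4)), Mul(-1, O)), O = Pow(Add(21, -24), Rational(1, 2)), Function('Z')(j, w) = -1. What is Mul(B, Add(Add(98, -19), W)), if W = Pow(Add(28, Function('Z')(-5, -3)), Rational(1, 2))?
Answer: Add(-1264, Mul(-9, I), Mul(-1, Pow(3, Rational(1, 2)), Add(48, Mul(79, I)))) ≈ Add(-1347.1, Mul(-145.83, I))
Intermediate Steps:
O = Mul(I, Pow(3, Rational(1, 2))) (O = Pow(-3, Rational(1, 2)) = Mul(I, Pow(3, Rational(1, 2))) ≈ Mul(1.7320, I))
W = Mul(3, Pow(3, Rational(1, 2))) (W = Pow(Add(28, -1), Rational(1, 2)) = Pow(27, Rational(1, 2)) = Mul(3, Pow(3, Rational(1, 2))) ≈ 5.1962)
B = Add(-16, Mul(-1, I, Pow(3, Rational(1, 2)))) (B = Add(Mul(2, Add(-4, -4)), Mul(-1, Mul(I, Pow(3, Rational(1, 2))))) = Add(Mul(2, -8), Mul(-1, I, Pow(3, Rational(1, 2)))) = Add(-16, Mul(-1, I, Pow(3, Rational(1, 2)))) ≈ Add(-16.000, Mul(-1.7320, I)))
Mul(B, Add(Add(98, -19), W)) = Mul(Add(-16, Mul(-1, I, Pow(3, Rational(1, 2)))), Add(Add(98, -19), Mul(3, Pow(3, Rational(1, 2))))) = Mul(Add(-16, Mul(-1, I, Pow(3, Rational(1, 2)))), Add(79, Mul(3, Pow(3, Rational(1, 2)))))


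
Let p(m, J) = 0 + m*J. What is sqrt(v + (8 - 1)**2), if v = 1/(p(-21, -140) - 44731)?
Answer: sqrt(161772882)/1817 ≈ 7.0000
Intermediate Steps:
p(m, J) = J*m (p(m, J) = 0 + J*m = J*m)
v = -1/41791 (v = 1/(-140*(-21) - 44731) = 1/(2940 - 44731) = 1/(-41791) = -1/41791 ≈ -2.3929e-5)
sqrt(v + (8 - 1)**2) = sqrt(-1/41791 + (8 - 1)**2) = sqrt(-1/41791 + 7**2) = sqrt(-1/41791 + 49) = sqrt(2047758/41791) = sqrt(161772882)/1817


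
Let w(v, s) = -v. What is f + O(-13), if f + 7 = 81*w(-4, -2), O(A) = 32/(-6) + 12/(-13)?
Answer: 12119/39 ≈ 310.74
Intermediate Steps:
O(A) = -244/39 (O(A) = 32*(-⅙) + 12*(-1/13) = -16/3 - 12/13 = -244/39)
f = 317 (f = -7 + 81*(-1*(-4)) = -7 + 81*4 = -7 + 324 = 317)
f + O(-13) = 317 - 244/39 = 12119/39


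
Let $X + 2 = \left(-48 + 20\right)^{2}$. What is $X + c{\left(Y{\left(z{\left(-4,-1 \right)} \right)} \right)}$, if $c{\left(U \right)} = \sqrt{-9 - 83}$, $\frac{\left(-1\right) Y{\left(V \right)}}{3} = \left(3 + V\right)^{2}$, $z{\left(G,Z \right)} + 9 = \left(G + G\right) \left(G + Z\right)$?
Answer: $782 + 2 i \sqrt{23} \approx 782.0 + 9.5917 i$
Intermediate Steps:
$z{\left(G,Z \right)} = -9 + 2 G \left(G + Z\right)$ ($z{\left(G,Z \right)} = -9 + \left(G + G\right) \left(G + Z\right) = -9 + 2 G \left(G + Z\right)$)
$Y{\left(V \right)} = - 3 \left(3 + V\right)^{2}$
$c{\left(U \right)} = 2 i \sqrt{23}$ ($c{\left(U \right)} = \sqrt{-92} = 2 i \sqrt{23}$)
$X = 782$ ($X = -2 + \left(-48 + 20\right)^{2} = -2 + \left(-28\right)^{2} = -2 + 784 = 782$)
$X + c{\left(Y{\left(z{\left(-4,-1 \right)} \right)} \right)} = 782 + 2 i \sqrt{23}$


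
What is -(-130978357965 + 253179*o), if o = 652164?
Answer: -34135871391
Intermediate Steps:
-(-130978357965 + 253179*o) = -253179/(1/(-517335 + 652164)) = -253179/(1/134829) = -253179/1/134829 = -253179*134829 = -34135871391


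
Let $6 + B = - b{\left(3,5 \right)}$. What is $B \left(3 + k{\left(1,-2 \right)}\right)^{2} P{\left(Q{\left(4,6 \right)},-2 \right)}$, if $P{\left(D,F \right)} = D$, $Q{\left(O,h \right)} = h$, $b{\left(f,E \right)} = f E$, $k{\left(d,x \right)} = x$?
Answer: $-126$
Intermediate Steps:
$b{\left(f,E \right)} = E f$
$B = -21$ ($B = -6 - 5 \cdot 3 = -6 - 15 = -21$)
$B \left(3 + k{\left(1,-2 \right)}\right)^{2} P{\left(Q{\left(4,6 \right)},-2 \right)} = - 21 \left(3 - 2\right)^{2} \cdot 6 = - 21 \cdot 1^{2} \cdot 6 = \left(-21\right) 1 \cdot 6 = \left(-21\right) 6 = -126$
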